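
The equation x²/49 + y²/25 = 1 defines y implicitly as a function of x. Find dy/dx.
Apply d/dx to both sides, remembering that y depends on x. Each occurrence of y therefore brings in a y' = dy/dx via the chain rule.

With F(x, y) equal to the left-hand side minus the right, differentiate F term by term:
  d/dx[x^2/49] = 2x/49
  d/dx[y^2/25] = 2y·y'/25
  d/dx[-1] = 0
Adding these up, d/dx[F] = 0 becomes
  (2x/49) + (2y/25)·y' = 0,
so isolating y',
  dy/dx = -(2x/49)/(2y/25) = -25x/(49y)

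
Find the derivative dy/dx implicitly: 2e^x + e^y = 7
Differentiate both sides with respect to x, treating y as y(x). By the chain rule, any term containing y contributes a factor of y' = dy/dx when we differentiate it.

Move every term to one side and write the relation as F(x, y) = 0. Term by term,
  d/dx[2e^(x)] = 2e^(x)
  d/dx[e^(y)] = y'·e^(y)
  d/dx[-7] = 0

The pieces without y' make up ∂F/∂x and the coefficient of y' is ∂F/∂y:
  ∂F/∂x = 2e^(x),
  ∂F/∂y = e^(y).

Since d/dx[F] = ∂F/∂x + (∂F/∂y)·y' = 0, solve for y':
  (∂F/∂y)·y' = -∂F/∂x
  dy/dx = -(∂F/∂x)/(∂F/∂y) = -(2e^(x))/(e^(y)) = -2e^(x - y)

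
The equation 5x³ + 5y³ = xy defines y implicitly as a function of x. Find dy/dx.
Differentiate both sides with respect to x, treating y as y(x). By the chain rule, any term containing y contributes a factor of y' = dy/dx when we differentiate it.

Move every term to one side and write the relation as F(x, y) = 0. Term by term,
  d/dx[5x^3] = 15x^2
  d/dx[-xy] = -x·y' - y
  d/dx[5y^3] = 15y^2·y'

The pieces without y' make up ∂F/∂x and the coefficient of y' is ∂F/∂y:
  ∂F/∂x = 15x^2 - y,
  ∂F/∂y = -x + 15y^2.

Since d/dx[F] = ∂F/∂x + (∂F/∂y)·y' = 0, solve for y':
  (∂F/∂y)·y' = -∂F/∂x
  dy/dx = -(∂F/∂x)/(∂F/∂y) = -(15x^2 - y)/(-x + 15y^2) = (15x^2 - y)/(x - 15y^2)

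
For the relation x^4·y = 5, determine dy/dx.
Apply d/dx to both sides, remembering that y depends on x. Each occurrence of y therefore brings in a y' = dy/dx via the chain rule.

With F(x, y) equal to the left-hand side minus the right, differentiate F term by term:
  d/dx[x^4y] = x^4·y' + 4x^3y
  d/dx[-5] = 0
Adding these up, d/dx[F] = 0 becomes
  (4x^3y) + (x^4)·y' = 0,
so isolating y',
  dy/dx = -(4x^3y)/(x^4) = -4y/x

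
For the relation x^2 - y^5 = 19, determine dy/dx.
Take d/dx of both sides. Since y is implicitly a function of x, the chain rule attaches a y' = dy/dx factor whenever we differentiate through y.

Set F(x, y) = (left side) − (right side), so the curve is F = 0. Differentiating each term of F:
  d/dx[x^2] = 2x
  d/dx[-y^5] = -5y^4·y'
  d/dx[-19] = 0

Collecting, the y'-free part is the partial derivative in x and the y' coefficient is the partial derivative in y:
  ∂F/∂x = 2x
  ∂F/∂y = -5y^4

so d/dx[F(x, y(x))] = ∂F/∂x + (∂F/∂y)·y' = 0. Rearranging,
  dy/dx = -(∂F/∂x)/(∂F/∂y) = -(2x)/(-5y^4) = 2x/(5y^4)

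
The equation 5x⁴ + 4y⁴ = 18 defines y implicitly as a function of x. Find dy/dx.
Apply d/dx to both sides, remembering that y depends on x. Each occurrence of y therefore brings in a y' = dy/dx via the chain rule.

With F(x, y) equal to the left-hand side minus the right, differentiate F term by term:
  d/dx[5x^4] = 20x^3
  d/dx[4y^4] = 16y^3·y'
  d/dx[-18] = 0
Adding these up, d/dx[F] = 0 becomes
  (20x^3) + (16y^3)·y' = 0,
so isolating y',
  dy/dx = -(20x^3)/(16y^3) = -5x^3/(4y^3)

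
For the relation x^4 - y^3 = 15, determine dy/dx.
Differentiate both sides with respect to x, treating y as y(x). By the chain rule, any term containing y contributes a factor of y' = dy/dx when we differentiate it.

Move every term to one side and write the relation as F(x, y) = 0. Term by term,
  d/dx[x^4] = 4x^3
  d/dx[-y^3] = -3y^2·y'
  d/dx[-15] = 0

The pieces without y' make up ∂F/∂x and the coefficient of y' is ∂F/∂y:
  ∂F/∂x = 4x^3,
  ∂F/∂y = -3y^2.

Since d/dx[F] = ∂F/∂x + (∂F/∂y)·y' = 0, solve for y':
  (∂F/∂y)·y' = -∂F/∂x
  dy/dx = -(∂F/∂x)/(∂F/∂y) = -(4x^3)/(-3y^2) = 4x^3/(3y^2)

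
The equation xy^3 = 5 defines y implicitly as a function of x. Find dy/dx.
Differentiate both sides with respect to x, treating y as y(x). By the chain rule, any term containing y contributes a factor of y' = dy/dx when we differentiate it.

Move every term to one side and write the relation as F(x, y) = 0. Term by term,
  d/dx[xy^3] = 3xy^2·y' + y^3
  d/dx[-5] = 0

The pieces without y' make up ∂F/∂x and the coefficient of y' is ∂F/∂y:
  ∂F/∂x = y^3,
  ∂F/∂y = 3xy^2.

Since d/dx[F] = ∂F/∂x + (∂F/∂y)·y' = 0, solve for y':
  (∂F/∂y)·y' = -∂F/∂x
  dy/dx = -(∂F/∂x)/(∂F/∂y) = -(y^3)/(3xy^2) = -y/(3x)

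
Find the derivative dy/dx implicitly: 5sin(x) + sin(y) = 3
Differentiate both sides with respect to x, treating y as y(x). By the chain rule, any term containing y contributes a factor of y' = dy/dx when we differentiate it.

Move every term to one side and write the relation as F(x, y) = 0. Term by term,
  d/dx[5sin(x)] = 5cos(x)
  d/dx[sin(y)] = y'·cos(y)
  d/dx[-3] = 0

The pieces without y' make up ∂F/∂x and the coefficient of y' is ∂F/∂y:
  ∂F/∂x = 5cos(x),
  ∂F/∂y = cos(y).

Since d/dx[F] = ∂F/∂x + (∂F/∂y)·y' = 0, solve for y':
  (∂F/∂y)·y' = -∂F/∂x
  dy/dx = -(∂F/∂x)/(∂F/∂y) = -(5cos(x))/(cos(y)) = -5cos(x)/cos(y)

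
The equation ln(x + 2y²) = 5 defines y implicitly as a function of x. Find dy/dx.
Differentiate the relation implicitly: treat y = y(x) and apply the chain rule, so every y-derivative picks up a y' = dy/dx factor.

With everything moved to the left-hand side, differentiate term by term:
  d/dx[ln(x + 2y^2)] = (4y·y' + 1)/(x + 2y^2)
  d/dx[-5] = 0

Separating the contributions that come from x directly and those that come through y:
  without y':      1/(x + 2y^2)
  multiplying y':  4y/(x + 2y^2)

so (1/(x + 2y^2)) + (4y/(x + 2y^2))·y' = 0, and therefore
  dy/dx = -(1/(x + 2y^2))/(4y/(x + 2y^2)) = -1/(4y)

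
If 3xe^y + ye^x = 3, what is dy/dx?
Differentiate both sides with respect to x, treating y as y(x). By the chain rule, any term containing y contributes a factor of y' = dy/dx when we differentiate it.

Move every term to one side and write the relation as F(x, y) = 0. Term by term,
  d/dx[3x·e^(y)] = 3x·y'·e^(y) + 3e^(y)
  d/dx[y·e^(x)] = y·e^(x) + y'·e^(x)
  d/dx[-3] = 0

The pieces without y' make up ∂F/∂x and the coefficient of y' is ∂F/∂y:
  ∂F/∂x = y·e^(x) + 3e^(y),
  ∂F/∂y = 3x·e^(y) + e^(x).

Since d/dx[F] = ∂F/∂x + (∂F/∂y)·y' = 0, solve for y':
  (∂F/∂y)·y' = -∂F/∂x
  dy/dx = -(∂F/∂x)/(∂F/∂y) = -(y·e^(x) + 3e^(y))/(3x·e^(y) + e^(x)) = (-y·e^(x) - 3e^(y))/(3x·e^(y) + e^(x))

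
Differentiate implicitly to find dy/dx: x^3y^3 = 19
Take d/dx of both sides. Since y is implicitly a function of x, the chain rule attaches a y' = dy/dx factor whenever we differentiate through y.

Set F(x, y) = (left side) − (right side), so the curve is F = 0. Differentiating each term of F:
  d/dx[x^3y^3] = 3x^3y^2·y' + 3x^2y^3
  d/dx[-19] = 0

Collecting, the y'-free part is the partial derivative in x and the y' coefficient is the partial derivative in y:
  ∂F/∂x = 3x^2y^3
  ∂F/∂y = 3x^3y^2

so d/dx[F(x, y(x))] = ∂F/∂x + (∂F/∂y)·y' = 0. Rearranging,
  dy/dx = -(∂F/∂x)/(∂F/∂y) = -(3x^2y^3)/(3x^3y^2) = -y/x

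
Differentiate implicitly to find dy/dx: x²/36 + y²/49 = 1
Apply d/dx to both sides, remembering that y depends on x. Each occurrence of y therefore brings in a y' = dy/dx via the chain rule.

With F(x, y) equal to the left-hand side minus the right, differentiate F term by term:
  d/dx[x^2/36] = x/18
  d/dx[y^2/49] = 2y·y'/49
  d/dx[-1] = 0
Adding these up, d/dx[F] = 0 becomes
  (x/18) + (2y/49)·y' = 0,
so isolating y',
  dy/dx = -(x/18)/(2y/49) = -49x/(36y)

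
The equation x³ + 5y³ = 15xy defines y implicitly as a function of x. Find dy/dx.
Differentiate the relation implicitly: treat y = y(x) and apply the chain rule, so every y-derivative picks up a y' = dy/dx factor.

With everything moved to the left-hand side, differentiate term by term:
  d/dx[x^3] = 3x^2
  d/dx[-15xy] = -15x·y' - 15y
  d/dx[5y^3] = 15y^2·y'

Separating the contributions that come from x directly and those that come through y:
  without y':      3x^2 - 15y
  multiplying y':  -15x + 15y^2

so (3x^2 - 15y) + (-15x + 15y^2)·y' = 0, and therefore
  dy/dx = -(3x^2 - 15y)/(-15x + 15y^2) = (x^2/5 - y)/(x - y^2)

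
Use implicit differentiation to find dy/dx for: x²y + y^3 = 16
Differentiate the relation implicitly: treat y = y(x) and apply the chain rule, so every y-derivative picks up a y' = dy/dx factor.

With everything moved to the left-hand side, differentiate term by term:
  d/dx[x^2y] = x^2·y' + 2xy
  d/dx[y^3] = 3y^2·y'
  d/dx[-16] = 0

Separating the contributions that come from x directly and those that come through y:
  without y':      2xy
  multiplying y':  x^2 + 3y^2

so (2xy) + (x^2 + 3y^2)·y' = 0, and therefore
  dy/dx = -(2xy)/(x^2 + 3y^2) = -2xy/(x^2 + 3y^2)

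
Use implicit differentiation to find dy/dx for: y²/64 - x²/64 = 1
Apply d/dx to both sides, remembering that y depends on x. Each occurrence of y therefore brings in a y' = dy/dx via the chain rule.

With F(x, y) equal to the left-hand side minus the right, differentiate F term by term:
  d/dx[-x^2/64] = -x/32
  d/dx[y^2/64] = y·y'/32
  d/dx[-1] = 0
Adding these up, d/dx[F] = 0 becomes
  (-x/32) + (y/32)·y' = 0,
so isolating y',
  dy/dx = -(-x/32)/(y/32) = x/y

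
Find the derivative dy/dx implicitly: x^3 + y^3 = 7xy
Differentiate both sides with respect to x, treating y as y(x). By the chain rule, any term containing y contributes a factor of y' = dy/dx when we differentiate it.

Move every term to one side and write the relation as F(x, y) = 0. Term by term,
  d/dx[x^3] = 3x^2
  d/dx[-7xy] = -7x·y' - 7y
  d/dx[y^3] = 3y^2·y'

The pieces without y' make up ∂F/∂x and the coefficient of y' is ∂F/∂y:
  ∂F/∂x = 3x^2 - 7y,
  ∂F/∂y = -7x + 3y^2.

Since d/dx[F] = ∂F/∂x + (∂F/∂y)·y' = 0, solve for y':
  (∂F/∂y)·y' = -∂F/∂x
  dy/dx = -(∂F/∂x)/(∂F/∂y) = -(3x^2 - 7y)/(-7x + 3y^2) = (3x^2 - 7y)/(7x - 3y^2)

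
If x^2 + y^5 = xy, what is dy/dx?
Differentiate the relation implicitly: treat y = y(x) and apply the chain rule, so every y-derivative picks up a y' = dy/dx factor.

With everything moved to the left-hand side, differentiate term by term:
  d/dx[x^2] = 2x
  d/dx[-xy] = -x·y' - y
  d/dx[y^5] = 5y^4·y'

Separating the contributions that come from x directly and those that come through y:
  without y':      2x - y
  multiplying y':  -x + 5y^4

so (2x - y) + (-x + 5y^4)·y' = 0, and therefore
  dy/dx = -(2x - y)/(-x + 5y^4) = (2x - y)/(x - 5y^4)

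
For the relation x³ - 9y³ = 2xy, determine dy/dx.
Apply d/dx to both sides, remembering that y depends on x. Each occurrence of y therefore brings in a y' = dy/dx via the chain rule.

With F(x, y) equal to the left-hand side minus the right, differentiate F term by term:
  d/dx[x^3] = 3x^2
  d/dx[-2xy] = -2x·y' - 2y
  d/dx[-9y^3] = -27y^2·y'
Adding these up, d/dx[F] = 0 becomes
  (3x^2 - 2y) + (-2x - 27y^2)·y' = 0,
so isolating y',
  dy/dx = -(3x^2 - 2y)/(-2x - 27y^2) = (3x^2 - 2y)/(2x + 27y^2)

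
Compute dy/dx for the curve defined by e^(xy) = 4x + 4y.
Take d/dx of both sides. Since y is implicitly a function of x, the chain rule attaches a y' = dy/dx factor whenever we differentiate through y.

Set F(x, y) = (left side) − (right side), so the curve is F = 0. Differentiating each term of F:
  d/dx[-4x] = -4
  d/dx[-4y] = -4·y'
  d/dx[e^(xy)] = (x·y' + y)·e^(xy)

Collecting, the y'-free part is the partial derivative in x and the y' coefficient is the partial derivative in y:
  ∂F/∂x = y·e^(xy) - 4
  ∂F/∂y = x·e^(xy) - 4

so d/dx[F(x, y(x))] = ∂F/∂x + (∂F/∂y)·y' = 0. Rearranging,
  dy/dx = -(∂F/∂x)/(∂F/∂y) = -(y·e^(xy) - 4)/(x·e^(xy) - 4) = (-y·e^(xy) + 4)/(x·e^(xy) - 4)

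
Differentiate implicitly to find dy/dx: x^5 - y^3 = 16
Differentiate the relation implicitly: treat y = y(x) and apply the chain rule, so every y-derivative picks up a y' = dy/dx factor.

With everything moved to the left-hand side, differentiate term by term:
  d/dx[x^5] = 5x^4
  d/dx[-y^3] = -3y^2·y'
  d/dx[-16] = 0

Separating the contributions that come from x directly and those that come through y:
  without y':      5x^4
  multiplying y':  -3y^2

so (5x^4) + (-3y^2)·y' = 0, and therefore
  dy/dx = -(5x^4)/(-3y^2) = 5x^4/(3y^2)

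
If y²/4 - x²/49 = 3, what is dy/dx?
Apply d/dx to both sides, remembering that y depends on x. Each occurrence of y therefore brings in a y' = dy/dx via the chain rule.

With F(x, y) equal to the left-hand side minus the right, differentiate F term by term:
  d/dx[-x^2/49] = -2x/49
  d/dx[y^2/4] = y·y'/2
  d/dx[-3] = 0
Adding these up, d/dx[F] = 0 becomes
  (-2x/49) + (y/2)·y' = 0,
so isolating y',
  dy/dx = -(-2x/49)/(y/2) = 4x/(49y)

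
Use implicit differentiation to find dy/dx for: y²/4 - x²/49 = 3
Differentiate both sides with respect to x, treating y as y(x). By the chain rule, any term containing y contributes a factor of y' = dy/dx when we differentiate it.

Move every term to one side and write the relation as F(x, y) = 0. Term by term,
  d/dx[-x^2/49] = -2x/49
  d/dx[y^2/4] = y·y'/2
  d/dx[-3] = 0

The pieces without y' make up ∂F/∂x and the coefficient of y' is ∂F/∂y:
  ∂F/∂x = -2x/49,
  ∂F/∂y = y/2.

Since d/dx[F] = ∂F/∂x + (∂F/∂y)·y' = 0, solve for y':
  (∂F/∂y)·y' = -∂F/∂x
  dy/dx = -(∂F/∂x)/(∂F/∂y) = -(-2x/49)/(y/2) = 4x/(49y)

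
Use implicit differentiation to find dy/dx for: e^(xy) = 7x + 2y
Differentiate both sides with respect to x, treating y as y(x). By the chain rule, any term containing y contributes a factor of y' = dy/dx when we differentiate it.

Move every term to one side and write the relation as F(x, y) = 0. Term by term,
  d/dx[-7x] = -7
  d/dx[-2y] = -2·y'
  d/dx[e^(xy)] = (x·y' + y)·e^(xy)

The pieces without y' make up ∂F/∂x and the coefficient of y' is ∂F/∂y:
  ∂F/∂x = y·e^(xy) - 7,
  ∂F/∂y = x·e^(xy) - 2.

Since d/dx[F] = ∂F/∂x + (∂F/∂y)·y' = 0, solve for y':
  (∂F/∂y)·y' = -∂F/∂x
  dy/dx = -(∂F/∂x)/(∂F/∂y) = -(y·e^(xy) - 7)/(x·e^(xy) - 2) = (-y·e^(xy) + 7)/(x·e^(xy) - 2)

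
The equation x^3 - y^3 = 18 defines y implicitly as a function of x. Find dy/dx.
Differentiate the relation implicitly: treat y = y(x) and apply the chain rule, so every y-derivative picks up a y' = dy/dx factor.

With everything moved to the left-hand side, differentiate term by term:
  d/dx[x^3] = 3x^2
  d/dx[-y^3] = -3y^2·y'
  d/dx[-18] = 0

Separating the contributions that come from x directly and those that come through y:
  without y':      3x^2
  multiplying y':  -3y^2

so (3x^2) + (-3y^2)·y' = 0, and therefore
  dy/dx = -(3x^2)/(-3y^2) = x^2/y^2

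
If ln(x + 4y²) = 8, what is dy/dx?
Differentiate the relation implicitly: treat y = y(x) and apply the chain rule, so every y-derivative picks up a y' = dy/dx factor.

With everything moved to the left-hand side, differentiate term by term:
  d/dx[ln(x + 4y^2)] = (8y·y' + 1)/(x + 4y^2)
  d/dx[-8] = 0

Separating the contributions that come from x directly and those that come through y:
  without y':      1/(x + 4y^2)
  multiplying y':  8y/(x + 4y^2)

so (1/(x + 4y^2)) + (8y/(x + 4y^2))·y' = 0, and therefore
  dy/dx = -(1/(x + 4y^2))/(8y/(x + 4y^2)) = -1/(8y)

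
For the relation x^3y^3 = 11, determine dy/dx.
Apply d/dx to both sides, remembering that y depends on x. Each occurrence of y therefore brings in a y' = dy/dx via the chain rule.

With F(x, y) equal to the left-hand side minus the right, differentiate F term by term:
  d/dx[x^3y^3] = 3x^3y^2·y' + 3x^2y^3
  d/dx[-11] = 0
Adding these up, d/dx[F] = 0 becomes
  (3x^2y^3) + (3x^3y^2)·y' = 0,
so isolating y',
  dy/dx = -(3x^2y^3)/(3x^3y^2) = -y/x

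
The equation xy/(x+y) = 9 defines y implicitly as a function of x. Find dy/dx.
Differentiate the relation implicitly: treat y = y(x) and apply the chain rule, so every y-derivative picks up a y' = dy/dx factor.

With everything moved to the left-hand side, differentiate term by term:
  d/dx[xy/(x + y)] = xy(-y' - 1)/(x + y)^2 + x·y'/(x + y) + y/(x + y)
  d/dx[-9] = 0

Separating the contributions that come from x directly and those that come through y:
  without y':      -xy/(x + y)^2 + y/(x + y)
  multiplying y':  -xy/(x + y)^2 + x/(x + y)

so (-xy/(x + y)^2 + y/(x + y)) + (-xy/(x + y)^2 + x/(x + y))·y' = 0, and therefore
  dy/dx = -(-xy/(x + y)^2 + y/(x + y))/(-xy/(x + y)^2 + x/(x + y))
        = -(y^2/(x + y)^2)/(x^2/(x + y)^2) = -y^2/x^2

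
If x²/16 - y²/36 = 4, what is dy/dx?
Take d/dx of both sides. Since y is implicitly a function of x, the chain rule attaches a y' = dy/dx factor whenever we differentiate through y.

Set F(x, y) = (left side) − (right side), so the curve is F = 0. Differentiating each term of F:
  d/dx[x^2/16] = x/8
  d/dx[-y^2/36] = -y·y'/18
  d/dx[-4] = 0

Collecting, the y'-free part is the partial derivative in x and the y' coefficient is the partial derivative in y:
  ∂F/∂x = x/8
  ∂F/∂y = -y/18

so d/dx[F(x, y(x))] = ∂F/∂x + (∂F/∂y)·y' = 0. Rearranging,
  dy/dx = -(∂F/∂x)/(∂F/∂y) = -(x/8)/(-y/18) = 9x/(4y)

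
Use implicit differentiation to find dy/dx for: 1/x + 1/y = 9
Apply d/dx to both sides, remembering that y depends on x. Each occurrence of y therefore brings in a y' = dy/dx via the chain rule.

With F(x, y) equal to the left-hand side minus the right, differentiate F term by term:
  d/dx[1/y] = -y'/y^2
  d/dx[1/x] = -1/x^2
  d/dx[-9] = 0
Adding these up, d/dx[F] = 0 becomes
  (-1/x^2) + (-1/y^2)·y' = 0,
so isolating y',
  dy/dx = -(-1/x^2)/(-1/y^2) = -y^2/x^2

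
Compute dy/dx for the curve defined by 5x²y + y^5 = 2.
Differentiate both sides with respect to x, treating y as y(x). By the chain rule, any term containing y contributes a factor of y' = dy/dx when we differentiate it.

Move every term to one side and write the relation as F(x, y) = 0. Term by term,
  d/dx[5x^2y] = 5x^2·y' + 10xy
  d/dx[y^5] = 5y^4·y'
  d/dx[-2] = 0

The pieces without y' make up ∂F/∂x and the coefficient of y' is ∂F/∂y:
  ∂F/∂x = 10xy,
  ∂F/∂y = 5x^2 + 5y^4.

Since d/dx[F] = ∂F/∂x + (∂F/∂y)·y' = 0, solve for y':
  (∂F/∂y)·y' = -∂F/∂x
  dy/dx = -(∂F/∂x)/(∂F/∂y) = -(10xy)/(5x^2 + 5y^4) = -2xy/(x^2 + y^4)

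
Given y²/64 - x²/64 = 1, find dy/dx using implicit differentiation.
Apply d/dx to both sides, remembering that y depends on x. Each occurrence of y therefore brings in a y' = dy/dx via the chain rule.

With F(x, y) equal to the left-hand side minus the right, differentiate F term by term:
  d/dx[-x^2/64] = -x/32
  d/dx[y^2/64] = y·y'/32
  d/dx[-1] = 0
Adding these up, d/dx[F] = 0 becomes
  (-x/32) + (y/32)·y' = 0,
so isolating y',
  dy/dx = -(-x/32)/(y/32) = x/y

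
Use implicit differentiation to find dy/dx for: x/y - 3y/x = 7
Differentiate both sides with respect to x, treating y as y(x). By the chain rule, any term containing y contributes a factor of y' = dy/dx when we differentiate it.

Move every term to one side and write the relation as F(x, y) = 0. Term by term,
  d/dx[x/y] = -x·y'/y^2 + 1/y
  d/dx[-3y/x] = -3·y'/x + 3y/x^2
  d/dx[-7] = 0

The pieces without y' make up ∂F/∂x and the coefficient of y' is ∂F/∂y:
  ∂F/∂x = 1/y + 3y/x^2,
  ∂F/∂y = -x/y^2 - 3/x.

Since d/dx[F] = ∂F/∂x + (∂F/∂y)·y' = 0, solve for y':
  (∂F/∂y)·y' = -∂F/∂x
  dy/dx = -(∂F/∂x)/(∂F/∂y) = -(1/y + 3y/x^2)/(-x/y^2 - 3/x)
        = -((x^2 + 3y^2)/(x^2y))/(-(x^2 + 3y^2)/(xy^2)) = y/x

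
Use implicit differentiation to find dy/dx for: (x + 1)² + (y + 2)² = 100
Differentiate both sides with respect to x, treating y as y(x). By the chain rule, any term containing y contributes a factor of y' = dy/dx when we differentiate it.

Move every term to one side and write the relation as F(x, y) = 0. Term by term,
  d/dx[(x + 1)^2] = 2x + 2
  d/dx[(y + 2)^2] = 2·y'(y + 2)
  d/dx[-100] = 0

The pieces without y' make up ∂F/∂x and the coefficient of y' is ∂F/∂y:
  ∂F/∂x = 2x + 2,
  ∂F/∂y = 2y + 4.

Since d/dx[F] = ∂F/∂x + (∂F/∂y)·y' = 0, solve for y':
  (∂F/∂y)·y' = -∂F/∂x
  dy/dx = -(∂F/∂x)/(∂F/∂y) = -(2x + 2)/(2y + 4) = (-x - 1)/(y + 2)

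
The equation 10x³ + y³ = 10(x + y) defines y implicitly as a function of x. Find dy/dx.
Differentiate the relation implicitly: treat y = y(x) and apply the chain rule, so every y-derivative picks up a y' = dy/dx factor.

With everything moved to the left-hand side, differentiate term by term:
  d/dx[10x^3] = 30x^2
  d/dx[-10x] = -10
  d/dx[y^3] = 3y^2·y'
  d/dx[-10y] = -10·y'

Separating the contributions that come from x directly and those that come through y:
  without y':      30x^2 - 10
  multiplying y':  3y^2 - 10

so (30x^2 - 10) + (3y^2 - 10)·y' = 0, and therefore
  dy/dx = -(30x^2 - 10)/(3y^2 - 10) = 10(1 - 3x^2)/(3y^2 - 10)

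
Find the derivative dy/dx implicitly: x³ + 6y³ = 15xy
Differentiate both sides with respect to x, treating y as y(x). By the chain rule, any term containing y contributes a factor of y' = dy/dx when we differentiate it.

Move every term to one side and write the relation as F(x, y) = 0. Term by term,
  d/dx[x^3] = 3x^2
  d/dx[-15xy] = -15x·y' - 15y
  d/dx[6y^3] = 18y^2·y'

The pieces without y' make up ∂F/∂x and the coefficient of y' is ∂F/∂y:
  ∂F/∂x = 3x^2 - 15y,
  ∂F/∂y = -15x + 18y^2.

Since d/dx[F] = ∂F/∂x + (∂F/∂y)·y' = 0, solve for y':
  (∂F/∂y)·y' = -∂F/∂x
  dy/dx = -(∂F/∂x)/(∂F/∂y) = -(3x^2 - 15y)/(-15x + 18y^2) = (x^2 - 5y)/(5x - 6y^2)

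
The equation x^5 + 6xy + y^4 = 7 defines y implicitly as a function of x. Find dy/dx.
Differentiate the relation implicitly: treat y = y(x) and apply the chain rule, so every y-derivative picks up a y' = dy/dx factor.

With everything moved to the left-hand side, differentiate term by term:
  d/dx[x^5] = 5x^4
  d/dx[6xy] = 6x·y' + 6y
  d/dx[y^4] = 4y^3·y'
  d/dx[-7] = 0

Separating the contributions that come from x directly and those that come through y:
  without y':      5x^4 + 6y
  multiplying y':  6x + 4y^3

so (5x^4 + 6y) + (6x + 4y^3)·y' = 0, and therefore
  dy/dx = -(5x^4 + 6y)/(6x + 4y^3) = (-5x^4 - 6y)/(2(3x + 2y^3))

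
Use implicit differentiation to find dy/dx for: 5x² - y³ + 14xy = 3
Differentiate the relation implicitly: treat y = y(x) and apply the chain rule, so every y-derivative picks up a y' = dy/dx factor.

With everything moved to the left-hand side, differentiate term by term:
  d/dx[5x^2] = 10x
  d/dx[14xy] = 14x·y' + 14y
  d/dx[-y^3] = -3y^2·y'
  d/dx[-3] = 0

Separating the contributions that come from x directly and those that come through y:
  without y':      10x + 14y
  multiplying y':  14x - 3y^2

so (10x + 14y) + (14x - 3y^2)·y' = 0, and therefore
  dy/dx = -(10x + 14y)/(14x - 3y^2) = 2(-5x - 7y)/(14x - 3y^2)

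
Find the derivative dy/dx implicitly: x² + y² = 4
Differentiate both sides with respect to x, treating y as y(x). By the chain rule, any term containing y contributes a factor of y' = dy/dx when we differentiate it.

Move every term to one side and write the relation as F(x, y) = 0. Term by term,
  d/dx[x^2] = 2x
  d/dx[y^2] = 2y·y'
  d/dx[-4] = 0

The pieces without y' make up ∂F/∂x and the coefficient of y' is ∂F/∂y:
  ∂F/∂x = 2x,
  ∂F/∂y = 2y.

Since d/dx[F] = ∂F/∂x + (∂F/∂y)·y' = 0, solve for y':
  (∂F/∂y)·y' = -∂F/∂x
  dy/dx = -(∂F/∂x)/(∂F/∂y) = -(2x)/(2y) = -x/y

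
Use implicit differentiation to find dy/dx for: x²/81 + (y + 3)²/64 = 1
Differentiate the relation implicitly: treat y = y(x) and apply the chain rule, so every y-derivative picks up a y' = dy/dx factor.

With everything moved to the left-hand side, differentiate term by term:
  d/dx[x^2/81] = 2x/81
  d/dx[(y + 3)^2/64] = y'(y + 3)/32
  d/dx[-1] = 0

Separating the contributions that come from x directly and those that come through y:
  without y':      2x/81
  multiplying y':  y/32 + 3/32

so (2x/81) + (y/32 + 3/32)·y' = 0, and therefore
  dy/dx = -(2x/81)/(y/32 + 3/32)
        = -(2x/81)/((y + 3)/32) = -64x/(81y + 243)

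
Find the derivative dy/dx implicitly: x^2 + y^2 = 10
Differentiate both sides with respect to x, treating y as y(x). By the chain rule, any term containing y contributes a factor of y' = dy/dx when we differentiate it.

Move every term to one side and write the relation as F(x, y) = 0. Term by term,
  d/dx[x^2] = 2x
  d/dx[y^2] = 2y·y'
  d/dx[-10] = 0

The pieces without y' make up ∂F/∂x and the coefficient of y' is ∂F/∂y:
  ∂F/∂x = 2x,
  ∂F/∂y = 2y.

Since d/dx[F] = ∂F/∂x + (∂F/∂y)·y' = 0, solve for y':
  (∂F/∂y)·y' = -∂F/∂x
  dy/dx = -(∂F/∂x)/(∂F/∂y) = -(2x)/(2y) = -x/y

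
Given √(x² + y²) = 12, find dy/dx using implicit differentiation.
Differentiate the relation implicitly: treat y = y(x) and apply the chain rule, so every y-derivative picks up a y' = dy/dx factor.

With everything moved to the left-hand side, differentiate term by term:
  d/dx[√(x^2 + y^2)] = (x + y·y')/√(x^2 + y^2)
  d/dx[-12] = 0

Separating the contributions that come from x directly and those that come through y:
  without y':      x/√(x^2 + y^2)
  multiplying y':  y/√(x^2 + y^2)

so (x/√(x^2 + y^2)) + (y/√(x^2 + y^2))·y' = 0, and therefore
  dy/dx = -(x/√(x^2 + y^2))/(y/√(x^2 + y^2)) = -x/y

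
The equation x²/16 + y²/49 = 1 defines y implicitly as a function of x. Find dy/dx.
Take d/dx of both sides. Since y is implicitly a function of x, the chain rule attaches a y' = dy/dx factor whenever we differentiate through y.

Set F(x, y) = (left side) − (right side), so the curve is F = 0. Differentiating each term of F:
  d/dx[x^2/16] = x/8
  d/dx[y^2/49] = 2y·y'/49
  d/dx[-1] = 0

Collecting, the y'-free part is the partial derivative in x and the y' coefficient is the partial derivative in y:
  ∂F/∂x = x/8
  ∂F/∂y = 2y/49

so d/dx[F(x, y(x))] = ∂F/∂x + (∂F/∂y)·y' = 0. Rearranging,
  dy/dx = -(∂F/∂x)/(∂F/∂y) = -(x/8)/(2y/49) = -49x/(16y)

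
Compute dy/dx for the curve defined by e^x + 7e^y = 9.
Take d/dx of both sides. Since y is implicitly a function of x, the chain rule attaches a y' = dy/dx factor whenever we differentiate through y.

Set F(x, y) = (left side) − (right side), so the curve is F = 0. Differentiating each term of F:
  d/dx[e^(x)] = e^(x)
  d/dx[7e^(y)] = 7·y'·e^(y)
  d/dx[-9] = 0

Collecting, the y'-free part is the partial derivative in x and the y' coefficient is the partial derivative in y:
  ∂F/∂x = e^(x)
  ∂F/∂y = 7e^(y)

so d/dx[F(x, y(x))] = ∂F/∂x + (∂F/∂y)·y' = 0. Rearranging,
  dy/dx = -(∂F/∂x)/(∂F/∂y) = -(e^(x))/(7e^(y)) = -e^(x - y)/7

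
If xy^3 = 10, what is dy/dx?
Differentiate the relation implicitly: treat y = y(x) and apply the chain rule, so every y-derivative picks up a y' = dy/dx factor.

With everything moved to the left-hand side, differentiate term by term:
  d/dx[xy^3] = 3xy^2·y' + y^3
  d/dx[-10] = 0

Separating the contributions that come from x directly and those that come through y:
  without y':      y^3
  multiplying y':  3xy^2

so (y^3) + (3xy^2)·y' = 0, and therefore
  dy/dx = -(y^3)/(3xy^2) = -y/(3x)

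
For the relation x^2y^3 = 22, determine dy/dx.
Differentiate the relation implicitly: treat y = y(x) and apply the chain rule, so every y-derivative picks up a y' = dy/dx factor.

With everything moved to the left-hand side, differentiate term by term:
  d/dx[x^2y^3] = 3x^2y^2·y' + 2xy^3
  d/dx[-22] = 0

Separating the contributions that come from x directly and those that come through y:
  without y':      2xy^3
  multiplying y':  3x^2y^2

so (2xy^3) + (3x^2y^2)·y' = 0, and therefore
  dy/dx = -(2xy^3)/(3x^2y^2) = -2y/(3x)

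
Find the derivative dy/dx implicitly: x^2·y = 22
Take d/dx of both sides. Since y is implicitly a function of x, the chain rule attaches a y' = dy/dx factor whenever we differentiate through y.

Set F(x, y) = (left side) − (right side), so the curve is F = 0. Differentiating each term of F:
  d/dx[x^2y] = x^2·y' + 2xy
  d/dx[-22] = 0

Collecting, the y'-free part is the partial derivative in x and the y' coefficient is the partial derivative in y:
  ∂F/∂x = 2xy
  ∂F/∂y = x^2

so d/dx[F(x, y(x))] = ∂F/∂x + (∂F/∂y)·y' = 0. Rearranging,
  dy/dx = -(∂F/∂x)/(∂F/∂y) = -(2xy)/(x^2) = -2y/x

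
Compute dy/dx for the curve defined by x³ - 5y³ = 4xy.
Differentiate the relation implicitly: treat y = y(x) and apply the chain rule, so every y-derivative picks up a y' = dy/dx factor.

With everything moved to the left-hand side, differentiate term by term:
  d/dx[x^3] = 3x^2
  d/dx[-4xy] = -4x·y' - 4y
  d/dx[-5y^3] = -15y^2·y'

Separating the contributions that come from x directly and those that come through y:
  without y':      3x^2 - 4y
  multiplying y':  -4x - 15y^2

so (3x^2 - 4y) + (-4x - 15y^2)·y' = 0, and therefore
  dy/dx = -(3x^2 - 4y)/(-4x - 15y^2) = (3x^2 - 4y)/(4x + 15y^2)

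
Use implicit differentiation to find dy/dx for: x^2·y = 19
Apply d/dx to both sides, remembering that y depends on x. Each occurrence of y therefore brings in a y' = dy/dx via the chain rule.

With F(x, y) equal to the left-hand side minus the right, differentiate F term by term:
  d/dx[x^2y] = x^2·y' + 2xy
  d/dx[-19] = 0
Adding these up, d/dx[F] = 0 becomes
  (2xy) + (x^2)·y' = 0,
so isolating y',
  dy/dx = -(2xy)/(x^2) = -2y/x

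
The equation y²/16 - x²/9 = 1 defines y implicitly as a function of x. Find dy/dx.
Differentiate the relation implicitly: treat y = y(x) and apply the chain rule, so every y-derivative picks up a y' = dy/dx factor.

With everything moved to the left-hand side, differentiate term by term:
  d/dx[-x^2/9] = -2x/9
  d/dx[y^2/16] = y·y'/8
  d/dx[-1] = 0

Separating the contributions that come from x directly and those that come through y:
  without y':      -2x/9
  multiplying y':  y/8

so (-2x/9) + (y/8)·y' = 0, and therefore
  dy/dx = -(-2x/9)/(y/8) = 16x/(9y)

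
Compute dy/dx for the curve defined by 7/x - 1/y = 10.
Differentiate both sides with respect to x, treating y as y(x). By the chain rule, any term containing y contributes a factor of y' = dy/dx when we differentiate it.

Move every term to one side and write the relation as F(x, y) = 0. Term by term,
  d/dx[-1/y] = y'/y^2
  d/dx[7/x] = -7/x^2
  d/dx[-10] = 0

The pieces without y' make up ∂F/∂x and the coefficient of y' is ∂F/∂y:
  ∂F/∂x = -7/x^2,
  ∂F/∂y = y^(-2).

Since d/dx[F] = ∂F/∂x + (∂F/∂y)·y' = 0, solve for y':
  (∂F/∂y)·y' = -∂F/∂x
  dy/dx = -(∂F/∂x)/(∂F/∂y) = -(-7/x^2)/(y^(-2)) = 7y^2/x^2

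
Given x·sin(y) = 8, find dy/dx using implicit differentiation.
Take d/dx of both sides. Since y is implicitly a function of x, the chain rule attaches a y' = dy/dx factor whenever we differentiate through y.

Set F(x, y) = (left side) − (right side), so the curve is F = 0. Differentiating each term of F:
  d/dx[x·sin(y)] = x·y'·cos(y) + sin(y)
  d/dx[-8] = 0

Collecting, the y'-free part is the partial derivative in x and the y' coefficient is the partial derivative in y:
  ∂F/∂x = sin(y)
  ∂F/∂y = x·cos(y)

so d/dx[F(x, y(x))] = ∂F/∂x + (∂F/∂y)·y' = 0. Rearranging,
  dy/dx = -(∂F/∂x)/(∂F/∂y) = -(sin(y))/(x·cos(y)) = -tan(y)/x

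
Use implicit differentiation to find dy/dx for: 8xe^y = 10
Differentiate both sides with respect to x, treating y as y(x). By the chain rule, any term containing y contributes a factor of y' = dy/dx when we differentiate it.

Move every term to one side and write the relation as F(x, y) = 0. Term by term,
  d/dx[8x·e^(y)] = 8x·y'·e^(y) + 8e^(y)
  d/dx[-10] = 0

The pieces without y' make up ∂F/∂x and the coefficient of y' is ∂F/∂y:
  ∂F/∂x = 8e^(y),
  ∂F/∂y = 8x·e^(y).

Since d/dx[F] = ∂F/∂x + (∂F/∂y)·y' = 0, solve for y':
  (∂F/∂y)·y' = -∂F/∂x
  dy/dx = -(∂F/∂x)/(∂F/∂y) = -(8e^(y))/(8x·e^(y)) = -1/x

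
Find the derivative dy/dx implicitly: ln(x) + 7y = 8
Take d/dx of both sides. Since y is implicitly a function of x, the chain rule attaches a y' = dy/dx factor whenever we differentiate through y.

Set F(x, y) = (left side) − (right side), so the curve is F = 0. Differentiating each term of F:
  d/dx[7y] = 7·y'
  d/dx[ln(x)] = 1/x
  d/dx[-8] = 0

Collecting, the y'-free part is the partial derivative in x and the y' coefficient is the partial derivative in y:
  ∂F/∂x = 1/x
  ∂F/∂y = 7

so d/dx[F(x, y(x))] = ∂F/∂x + (∂F/∂y)·y' = 0. Rearranging,
  dy/dx = -(∂F/∂x)/(∂F/∂y) = -(1/x)/(7) = -1/(7x)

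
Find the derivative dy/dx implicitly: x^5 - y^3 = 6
Apply d/dx to both sides, remembering that y depends on x. Each occurrence of y therefore brings in a y' = dy/dx via the chain rule.

With F(x, y) equal to the left-hand side minus the right, differentiate F term by term:
  d/dx[x^5] = 5x^4
  d/dx[-y^3] = -3y^2·y'
  d/dx[-6] = 0
Adding these up, d/dx[F] = 0 becomes
  (5x^4) + (-3y^2)·y' = 0,
so isolating y',
  dy/dx = -(5x^4)/(-3y^2) = 5x^4/(3y^2)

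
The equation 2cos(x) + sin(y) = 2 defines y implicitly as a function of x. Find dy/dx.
Take d/dx of both sides. Since y is implicitly a function of x, the chain rule attaches a y' = dy/dx factor whenever we differentiate through y.

Set F(x, y) = (left side) − (right side), so the curve is F = 0. Differentiating each term of F:
  d/dx[sin(y)] = y'·cos(y)
  d/dx[2cos(x)] = -2sin(x)
  d/dx[-2] = 0

Collecting, the y'-free part is the partial derivative in x and the y' coefficient is the partial derivative in y:
  ∂F/∂x = -2sin(x)
  ∂F/∂y = cos(y)

so d/dx[F(x, y(x))] = ∂F/∂x + (∂F/∂y)·y' = 0. Rearranging,
  dy/dx = -(∂F/∂x)/(∂F/∂y) = -(-2sin(x))/(cos(y)) = 2sin(x)/cos(y)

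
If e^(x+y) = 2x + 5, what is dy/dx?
Differentiate both sides with respect to x, treating y as y(x). By the chain rule, any term containing y contributes a factor of y' = dy/dx when we differentiate it.

Move every term to one side and write the relation as F(x, y) = 0. Term by term,
  d/dx[-2x] = -2
  d/dx[e^(x + y)] = (y' + 1)·e^(x + y)
  d/dx[-5] = 0

The pieces without y' make up ∂F/∂x and the coefficient of y' is ∂F/∂y:
  ∂F/∂x = e^(x + y) - 2,
  ∂F/∂y = e^(x + y).

Since d/dx[F] = ∂F/∂x + (∂F/∂y)·y' = 0, solve for y':
  (∂F/∂y)·y' = -∂F/∂x
  dy/dx = -(∂F/∂x)/(∂F/∂y) = -(e^(x + y) - 2)/(e^(x + y)) = 2e^(-x - y) - 1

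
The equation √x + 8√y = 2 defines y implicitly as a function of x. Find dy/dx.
Differentiate the relation implicitly: treat y = y(x) and apply the chain rule, so every y-derivative picks up a y' = dy/dx factor.

With everything moved to the left-hand side, differentiate term by term:
  d/dx[√(x)] = 1/(2√(x))
  d/dx[8√(y)] = 4·y'/√(y)
  d/dx[-2] = 0

Separating the contributions that come from x directly and those that come through y:
  without y':      1/(2√(x))
  multiplying y':  4/√(y)

so (1/(2√(x))) + (4/√(y))·y' = 0, and therefore
  dy/dx = -(1/(2√(x)))/(4/√(y)) = -√(y)/(8√(x))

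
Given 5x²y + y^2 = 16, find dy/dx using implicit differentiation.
Apply d/dx to both sides, remembering that y depends on x. Each occurrence of y therefore brings in a y' = dy/dx via the chain rule.

With F(x, y) equal to the left-hand side minus the right, differentiate F term by term:
  d/dx[5x^2y] = 5x^2·y' + 10xy
  d/dx[y^2] = 2y·y'
  d/dx[-16] = 0
Adding these up, d/dx[F] = 0 becomes
  (10xy) + (5x^2 + 2y)·y' = 0,
so isolating y',
  dy/dx = -(10xy)/(5x^2 + 2y) = -10xy/(5x^2 + 2y)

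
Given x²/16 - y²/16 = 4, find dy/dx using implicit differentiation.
Differentiate both sides with respect to x, treating y as y(x). By the chain rule, any term containing y contributes a factor of y' = dy/dx when we differentiate it.

Move every term to one side and write the relation as F(x, y) = 0. Term by term,
  d/dx[x^2/16] = x/8
  d/dx[-y^2/16] = -y·y'/8
  d/dx[-4] = 0

The pieces without y' make up ∂F/∂x and the coefficient of y' is ∂F/∂y:
  ∂F/∂x = x/8,
  ∂F/∂y = -y/8.

Since d/dx[F] = ∂F/∂x + (∂F/∂y)·y' = 0, solve for y':
  (∂F/∂y)·y' = -∂F/∂x
  dy/dx = -(∂F/∂x)/(∂F/∂y) = -(x/8)/(-y/8) = x/y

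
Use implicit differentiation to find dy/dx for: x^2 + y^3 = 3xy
Take d/dx of both sides. Since y is implicitly a function of x, the chain rule attaches a y' = dy/dx factor whenever we differentiate through y.

Set F(x, y) = (left side) − (right side), so the curve is F = 0. Differentiating each term of F:
  d/dx[x^2] = 2x
  d/dx[-3xy] = -3x·y' - 3y
  d/dx[y^3] = 3y^2·y'

Collecting, the y'-free part is the partial derivative in x and the y' coefficient is the partial derivative in y:
  ∂F/∂x = 2x - 3y
  ∂F/∂y = -3x + 3y^2

so d/dx[F(x, y(x))] = ∂F/∂x + (∂F/∂y)·y' = 0. Rearranging,
  dy/dx = -(∂F/∂x)/(∂F/∂y) = -(2x - 3y)/(-3x + 3y^2) = (2x/3 - y)/(x - y^2)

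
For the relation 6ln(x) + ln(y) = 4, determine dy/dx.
Take d/dx of both sides. Since y is implicitly a function of x, the chain rule attaches a y' = dy/dx factor whenever we differentiate through y.

Set F(x, y) = (left side) − (right side), so the curve is F = 0. Differentiating each term of F:
  d/dx[6ln(x)] = 6/x
  d/dx[ln(y)] = y'/y
  d/dx[-4] = 0

Collecting, the y'-free part is the partial derivative in x and the y' coefficient is the partial derivative in y:
  ∂F/∂x = 6/x
  ∂F/∂y = 1/y

so d/dx[F(x, y(x))] = ∂F/∂x + (∂F/∂y)·y' = 0. Rearranging,
  dy/dx = -(∂F/∂x)/(∂F/∂y) = -(6/x)/(1/y) = -6y/x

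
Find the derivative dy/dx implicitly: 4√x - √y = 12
Apply d/dx to both sides, remembering that y depends on x. Each occurrence of y therefore brings in a y' = dy/dx via the chain rule.

With F(x, y) equal to the left-hand side minus the right, differentiate F term by term:
  d/dx[4√(x)] = 2/√(x)
  d/dx[-√(y)] = -y'/(2√(y))
  d/dx[-12] = 0
Adding these up, d/dx[F] = 0 becomes
  (2/√(x)) + (-1/(2√(y)))·y' = 0,
so isolating y',
  dy/dx = -(2/√(x))/(-1/(2√(y))) = 4√(y)/√(x)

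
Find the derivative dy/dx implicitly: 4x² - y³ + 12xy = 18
Take d/dx of both sides. Since y is implicitly a function of x, the chain rule attaches a y' = dy/dx factor whenever we differentiate through y.

Set F(x, y) = (left side) − (right side), so the curve is F = 0. Differentiating each term of F:
  d/dx[4x^2] = 8x
  d/dx[12xy] = 12x·y' + 12y
  d/dx[-y^3] = -3y^2·y'
  d/dx[-18] = 0

Collecting, the y'-free part is the partial derivative in x and the y' coefficient is the partial derivative in y:
  ∂F/∂x = 8x + 12y
  ∂F/∂y = 12x - 3y^2

so d/dx[F(x, y(x))] = ∂F/∂x + (∂F/∂y)·y' = 0. Rearranging,
  dy/dx = -(∂F/∂x)/(∂F/∂y) = -(8x + 12y)/(12x - 3y^2) = 4(-2x - 3y)/(3(4x - y^2))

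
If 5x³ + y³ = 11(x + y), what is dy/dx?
Take d/dx of both sides. Since y is implicitly a function of x, the chain rule attaches a y' = dy/dx factor whenever we differentiate through y.

Set F(x, y) = (left side) − (right side), so the curve is F = 0. Differentiating each term of F:
  d/dx[5x^3] = 15x^2
  d/dx[-11x] = -11
  d/dx[y^3] = 3y^2·y'
  d/dx[-11y] = -11·y'

Collecting, the y'-free part is the partial derivative in x and the y' coefficient is the partial derivative in y:
  ∂F/∂x = 15x^2 - 11
  ∂F/∂y = 3y^2 - 11

so d/dx[F(x, y(x))] = ∂F/∂x + (∂F/∂y)·y' = 0. Rearranging,
  dy/dx = -(∂F/∂x)/(∂F/∂y) = -(15x^2 - 11)/(3y^2 - 11) = (11 - 15x^2)/(3y^2 - 11)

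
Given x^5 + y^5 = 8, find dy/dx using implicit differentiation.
Apply d/dx to both sides, remembering that y depends on x. Each occurrence of y therefore brings in a y' = dy/dx via the chain rule.

With F(x, y) equal to the left-hand side minus the right, differentiate F term by term:
  d/dx[x^5] = 5x^4
  d/dx[y^5] = 5y^4·y'
  d/dx[-8] = 0
Adding these up, d/dx[F] = 0 becomes
  (5x^4) + (5y^4)·y' = 0,
so isolating y',
  dy/dx = -(5x^4)/(5y^4) = -x^4/y^4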